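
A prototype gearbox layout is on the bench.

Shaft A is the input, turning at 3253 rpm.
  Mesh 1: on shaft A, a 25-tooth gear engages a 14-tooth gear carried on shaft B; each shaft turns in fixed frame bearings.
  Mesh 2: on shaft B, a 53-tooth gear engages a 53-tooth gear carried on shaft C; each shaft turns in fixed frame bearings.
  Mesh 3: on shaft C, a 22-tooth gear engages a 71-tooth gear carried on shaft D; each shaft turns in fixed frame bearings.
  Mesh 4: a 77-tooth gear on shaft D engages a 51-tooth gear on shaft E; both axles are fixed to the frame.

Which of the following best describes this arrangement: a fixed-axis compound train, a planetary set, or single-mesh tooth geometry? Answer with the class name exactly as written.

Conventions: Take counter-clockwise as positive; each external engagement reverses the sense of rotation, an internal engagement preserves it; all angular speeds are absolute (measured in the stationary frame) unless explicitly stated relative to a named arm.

fixed-axis compound train

recognized (5 fixed axles, 4 meshes): fixed-axis compound train
classification: fixed-axis compound train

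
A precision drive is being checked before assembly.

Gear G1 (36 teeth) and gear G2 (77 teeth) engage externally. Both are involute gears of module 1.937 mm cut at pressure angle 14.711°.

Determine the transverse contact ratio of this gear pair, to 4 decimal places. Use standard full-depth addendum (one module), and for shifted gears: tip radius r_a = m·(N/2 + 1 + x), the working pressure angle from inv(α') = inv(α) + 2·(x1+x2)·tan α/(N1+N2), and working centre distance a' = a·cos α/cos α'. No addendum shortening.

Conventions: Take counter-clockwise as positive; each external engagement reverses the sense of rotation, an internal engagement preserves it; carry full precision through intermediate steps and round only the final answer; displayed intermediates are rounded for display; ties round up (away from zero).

2.1181

single-mesh involute tooth geometry (36T engaging 77T at module 1.937)
base radii: r_b1 = 33.723058, r_b2 = 72.129875
tip radii: r_a1 = 36.803000, r_a2 = 76.511500
no profile shift: α' = α, a' = a
action lengths: √(r_a1²−r_b1²) = 14.738255, √(r_a2²−r_b2²) = 25.520400
base pitch p_b = π·m·cos α = 5.885784
CR = (14.738255 + 25.520400 − 109.440500·sin 14.71100°)/5.885784 = 2.118144
contact ratio ≈ 2.1181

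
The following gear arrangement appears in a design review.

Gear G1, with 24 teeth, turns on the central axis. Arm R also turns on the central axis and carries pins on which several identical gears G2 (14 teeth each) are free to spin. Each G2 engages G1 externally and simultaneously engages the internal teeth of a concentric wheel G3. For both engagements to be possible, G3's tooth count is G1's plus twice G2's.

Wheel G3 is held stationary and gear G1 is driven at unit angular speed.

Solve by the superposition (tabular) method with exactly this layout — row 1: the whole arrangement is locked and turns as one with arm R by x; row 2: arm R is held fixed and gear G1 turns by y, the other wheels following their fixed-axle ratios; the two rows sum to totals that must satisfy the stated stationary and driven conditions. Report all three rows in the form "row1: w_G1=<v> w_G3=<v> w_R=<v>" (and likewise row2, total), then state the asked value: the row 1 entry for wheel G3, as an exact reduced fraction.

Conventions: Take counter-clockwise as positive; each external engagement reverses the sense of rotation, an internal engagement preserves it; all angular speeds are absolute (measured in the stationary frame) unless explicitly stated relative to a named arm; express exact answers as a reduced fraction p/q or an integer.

row1: w_G1=6/19 w_G3=6/19 w_R=6/19
row2: w_G1=13/19 w_G3=-6/19 w_R=0
total: w_G1=1 w_G3=0 w_R=6/19
asked value: 6/19

class = planetary set [G3 = 24+2·14 = 52; Willis about the carrier]
row 1: whole set turns with the arm by x
row 2 (arm held, sun turns y): ω_ring = −(24/52)·y, ω_arm = 0
boundary: total ω_ring = x − (24/52)·y = 0 and total ω_sun = x + y = 1  ⇒  y = 13/19, x = 6/19
row 2 ring = −(24/52)·13/19 = -6/19
totals (row 1 + row 2): sun 6/19 + 13/19 = 1, ring 6/19 + (-6/19) = 0, arm 6/19 + 0 = 6/19
asked cell (row1, ring) = 6/19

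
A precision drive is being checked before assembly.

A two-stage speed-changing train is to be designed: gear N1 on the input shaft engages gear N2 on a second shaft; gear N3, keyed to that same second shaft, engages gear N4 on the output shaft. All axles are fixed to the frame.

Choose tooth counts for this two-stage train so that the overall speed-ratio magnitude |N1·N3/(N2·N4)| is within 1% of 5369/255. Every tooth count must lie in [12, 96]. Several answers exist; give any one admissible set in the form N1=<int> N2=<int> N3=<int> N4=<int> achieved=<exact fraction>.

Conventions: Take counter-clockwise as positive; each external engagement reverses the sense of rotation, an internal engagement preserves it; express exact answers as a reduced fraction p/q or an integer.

design class (target 5369/255): fixed-axis compound train
target = 5369/255 in lowest terms: an exact hit needs N1·N3 = k·5369 and N2·N4 = k·255 for one integer k, every count in [12, 96]; additionally prefer no 1:1 stage (N1 ≠ N2, N3 ≠ N4)
k = 1: N1·N3 = 5369 = 59·91, N2·N4 = 255 = 15·17
achieved = 59·91/(15·17) = 5369/255; |achieved − target| = 0 ≤ 5369/25500 ✓

N1=59 N2=15 N3=91 N4=17 achieved=5369/255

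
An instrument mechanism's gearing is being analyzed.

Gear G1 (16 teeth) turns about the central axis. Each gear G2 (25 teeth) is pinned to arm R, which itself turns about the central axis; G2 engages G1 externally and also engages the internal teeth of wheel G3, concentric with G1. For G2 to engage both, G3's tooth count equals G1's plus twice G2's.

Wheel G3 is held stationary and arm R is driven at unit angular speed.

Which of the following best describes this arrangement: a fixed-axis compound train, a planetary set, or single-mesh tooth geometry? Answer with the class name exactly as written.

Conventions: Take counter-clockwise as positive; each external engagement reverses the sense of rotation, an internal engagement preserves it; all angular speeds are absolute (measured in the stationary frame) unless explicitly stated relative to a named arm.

planetary set

topology: planetary set — G1 16T / G2 25T / G3 66T, arm = carrier (Willis)
classification: planetary set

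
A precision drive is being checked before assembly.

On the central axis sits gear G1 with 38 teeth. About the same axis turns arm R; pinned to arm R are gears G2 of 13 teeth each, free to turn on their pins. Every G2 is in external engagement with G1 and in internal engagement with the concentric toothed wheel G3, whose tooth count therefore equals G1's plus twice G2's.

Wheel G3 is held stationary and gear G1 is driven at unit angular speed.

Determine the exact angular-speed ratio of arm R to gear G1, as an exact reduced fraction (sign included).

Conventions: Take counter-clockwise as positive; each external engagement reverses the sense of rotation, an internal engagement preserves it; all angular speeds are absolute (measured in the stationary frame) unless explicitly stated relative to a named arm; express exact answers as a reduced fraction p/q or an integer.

19/51

planetary set (38T centre, 13T on arm, 64T internal) — Willis relation
ring teeth: 38 + 2·13 = 64
38(ω_sun−ω_arm) = −64(ω_ring−ω_arm),  ω_ring = 0, ω_sun = 1
38(1−ω_arm) = −64(0−ω_arm)  ⇒  102·ω_arm = 38  ⇒  ω_arm = 19/51
ω_out/ω_in = 19/51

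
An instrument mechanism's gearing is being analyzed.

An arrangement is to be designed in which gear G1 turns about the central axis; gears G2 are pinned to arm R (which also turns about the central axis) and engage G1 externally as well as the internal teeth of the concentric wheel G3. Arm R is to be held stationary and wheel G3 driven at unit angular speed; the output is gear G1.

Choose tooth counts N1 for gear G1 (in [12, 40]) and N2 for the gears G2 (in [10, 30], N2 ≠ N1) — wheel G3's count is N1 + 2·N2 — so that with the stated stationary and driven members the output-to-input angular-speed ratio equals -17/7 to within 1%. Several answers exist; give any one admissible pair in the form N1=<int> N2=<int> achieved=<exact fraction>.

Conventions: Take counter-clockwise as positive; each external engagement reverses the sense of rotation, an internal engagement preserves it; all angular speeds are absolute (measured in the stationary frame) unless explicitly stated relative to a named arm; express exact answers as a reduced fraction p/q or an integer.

N1=14 N2=10 achieved=-17/7

design class (target -17/7): planetary set
Willis with ω_arm = 0: ω_sun/ω_ring = −N3/N1; set equal to -17/7  ⇒  N3/N1 = −(-17/7) = 17/7
N3 = N1 + 2·N2  ⇒  N2/N1 = (N3/N1 − 1)/2 = (17/7 − 1)/2 = 5/7
smallest multiple with N1 ≥ 12 and N2 ≥ 10: k = 2  ⇒  N1 = 2·7 = 14, N2 = 2·5 = 10 (N1 ≤ 40, N2 ≤ 30, N2 ≠ N1 ✓), N3 = 14 + 2·10 = 34
check: −N3/N1 with N1 = 14, N3 = 34 gives -17/7; |achieved − target| = 0 ≤ 17/700 ✓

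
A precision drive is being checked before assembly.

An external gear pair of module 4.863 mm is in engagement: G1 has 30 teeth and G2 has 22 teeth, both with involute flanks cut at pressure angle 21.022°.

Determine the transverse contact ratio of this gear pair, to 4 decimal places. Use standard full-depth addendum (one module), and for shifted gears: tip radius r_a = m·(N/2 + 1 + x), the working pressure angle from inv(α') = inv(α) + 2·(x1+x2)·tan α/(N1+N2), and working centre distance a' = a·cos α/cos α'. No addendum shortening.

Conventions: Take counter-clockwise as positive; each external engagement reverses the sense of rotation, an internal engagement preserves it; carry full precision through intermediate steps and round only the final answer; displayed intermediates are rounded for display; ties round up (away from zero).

recognized (one external pair, fixed centres): single-mesh tooth geometry, m = 4.863, N1 = 30, N2 = 22
base radii: r_b1 = 68.089982, r_b2 = 49.932653
tip radii: r_a1 = 77.808000, r_a2 = 58.356000
no profile shift: α' = α, a' = a
action lengths: √(r_a1²−r_b1²) = 37.654206, √(r_a2²−r_b2²) = 30.201869
base pitch p_b = π·m·cos α = 14.260732
CR = (37.654206 + 30.201869 − 126.438000·sin 21.02200°)/14.260732 = 1.577719
contact ratio ≈ 1.5777

1.5777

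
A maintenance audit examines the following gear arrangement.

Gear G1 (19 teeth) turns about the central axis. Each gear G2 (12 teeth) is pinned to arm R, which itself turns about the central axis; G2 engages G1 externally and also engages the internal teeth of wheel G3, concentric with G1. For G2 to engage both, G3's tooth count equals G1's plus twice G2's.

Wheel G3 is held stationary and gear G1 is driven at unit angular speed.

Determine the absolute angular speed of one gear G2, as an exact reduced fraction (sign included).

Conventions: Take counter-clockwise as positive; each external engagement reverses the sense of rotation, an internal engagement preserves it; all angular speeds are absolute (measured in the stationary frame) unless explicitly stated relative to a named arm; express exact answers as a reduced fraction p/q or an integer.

-19/24

recognized (axles ride arm R): planetary set, 19/12/43 teeth
ring teeth: 19 + 2·12 = 43
19(ω_sun−ω_arm) = −43(ω_ring−ω_arm),  ω_ring = 0, ω_sun = 1
19(1−ω_arm) = −43(0−ω_arm)  ⇒  62·ω_arm = 19  ⇒  ω_arm = 19/62
sun–planet mesh: 19·(1−19/62) = −12·(ω_p−ω_arm)  ⇒  ω_p−ω_arm = -817/744
ω_p = 19/62 − 817/744 = -19/24
exact speed ratio = -19/24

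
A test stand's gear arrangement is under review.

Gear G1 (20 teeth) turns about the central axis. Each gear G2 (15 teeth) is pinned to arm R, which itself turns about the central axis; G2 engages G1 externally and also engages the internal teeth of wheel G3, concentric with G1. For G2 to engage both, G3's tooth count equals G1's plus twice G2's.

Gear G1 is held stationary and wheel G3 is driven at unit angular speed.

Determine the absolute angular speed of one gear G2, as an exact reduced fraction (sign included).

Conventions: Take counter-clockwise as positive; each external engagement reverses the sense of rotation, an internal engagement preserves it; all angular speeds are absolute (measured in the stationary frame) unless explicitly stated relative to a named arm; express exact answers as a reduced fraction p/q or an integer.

topology: planetary set — G1 20T / G2 15T / G3 50T, arm = carrier (Willis)
ring teeth: 20 + 2·15 = 50
20(ω_sun−ω_arm) = −50(ω_ring−ω_arm),  ω_sun = 0, ω_ring = 1
20(0−ω_arm) = −50(1−ω_arm)  ⇒  70·ω_arm = 50  ⇒  ω_arm = 5/7
sun–planet mesh: 20·(0−5/7) = −15·(ω_p−ω_arm)  ⇒  ω_p−ω_arm = 20/21
ω_p = 5/7 + 20/21 = 5/3
exact speed ratio = 5/3

5/3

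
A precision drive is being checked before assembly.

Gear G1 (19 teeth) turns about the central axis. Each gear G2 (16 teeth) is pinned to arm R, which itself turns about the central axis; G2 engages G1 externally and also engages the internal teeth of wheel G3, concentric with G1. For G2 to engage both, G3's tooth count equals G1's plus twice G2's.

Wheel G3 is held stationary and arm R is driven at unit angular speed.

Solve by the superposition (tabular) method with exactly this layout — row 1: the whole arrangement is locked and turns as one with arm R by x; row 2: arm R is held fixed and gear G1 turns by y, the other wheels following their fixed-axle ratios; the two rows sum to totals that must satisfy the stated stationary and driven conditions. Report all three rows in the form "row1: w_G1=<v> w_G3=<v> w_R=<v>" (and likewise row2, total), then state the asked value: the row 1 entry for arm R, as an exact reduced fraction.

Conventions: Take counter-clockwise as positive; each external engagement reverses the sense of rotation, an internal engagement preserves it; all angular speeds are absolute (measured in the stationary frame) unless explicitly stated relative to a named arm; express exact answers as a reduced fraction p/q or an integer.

row1: w_G1=1 w_G3=1 w_R=1
row2: w_G1=51/19 w_G3=-1 w_R=0
total: w_G1=70/19 w_G3=0 w_R=1
asked value: 1

class = planetary set [G3 = 19+2·16 = 51; Willis about the carrier]
row 1 (train locked, turned with arm): all members turn x
row 2: sun turns y, ring = −(19/51)·y, arm 0
boundary: total ω_ring = x − (19/51)·y = 0 and total ω_arm = x = 1  ⇒  y = 51/19, x = 1
row 2 ring = −(19/51)·51/19 = -1
totals (row 1 + row 2): sun 1 + 51/19 = 70/19, ring 1 + (-1) = 0, arm 1 + 0 = 1
asked cell (row1, arm) = 1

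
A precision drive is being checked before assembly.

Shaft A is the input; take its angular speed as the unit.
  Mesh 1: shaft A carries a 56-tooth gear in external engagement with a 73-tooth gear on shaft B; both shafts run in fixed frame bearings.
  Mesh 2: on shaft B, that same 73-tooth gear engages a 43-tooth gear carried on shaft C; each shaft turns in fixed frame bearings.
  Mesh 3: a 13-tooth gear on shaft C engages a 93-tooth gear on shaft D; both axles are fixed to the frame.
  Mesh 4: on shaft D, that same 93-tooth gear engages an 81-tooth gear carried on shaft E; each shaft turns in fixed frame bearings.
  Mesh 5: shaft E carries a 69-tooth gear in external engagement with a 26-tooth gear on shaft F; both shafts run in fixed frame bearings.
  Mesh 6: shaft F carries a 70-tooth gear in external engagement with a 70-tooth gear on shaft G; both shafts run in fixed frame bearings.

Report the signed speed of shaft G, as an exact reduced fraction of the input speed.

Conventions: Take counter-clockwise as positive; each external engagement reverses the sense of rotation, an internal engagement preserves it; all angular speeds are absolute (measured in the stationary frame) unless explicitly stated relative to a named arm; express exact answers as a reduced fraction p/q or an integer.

644/1161

6-mesh fixed-axis compound train (all bearings frame-fixed)
mesh 1 [56T→73T]: |ω|/ω_in = 1×56/73 = 56/73, sense flips to −
mesh 2 [73T→43T]: |ω|/ω_in = (56/73)×73/43 = 56/43, sense flips to +
mesh 3 [13T→93T]: |ω|/ω_in = (56/43)×13/93 = 728/3999, sense flips to −
mesh 4 [93T→81T]: |ω|/ω_in = (728/3999)×93/81 = 728/3483, sense flips to +
mesh 5 [69T→26T]: |ω|/ω_in = (728/3483)×69/26 = 644/1161, sense flips to −
mesh 6 [70T→70T]: |ω|/ω_in = (644/1161)×70/70 = 644/1161, sense flips to +
signed output speed (× input speed) = 644/1161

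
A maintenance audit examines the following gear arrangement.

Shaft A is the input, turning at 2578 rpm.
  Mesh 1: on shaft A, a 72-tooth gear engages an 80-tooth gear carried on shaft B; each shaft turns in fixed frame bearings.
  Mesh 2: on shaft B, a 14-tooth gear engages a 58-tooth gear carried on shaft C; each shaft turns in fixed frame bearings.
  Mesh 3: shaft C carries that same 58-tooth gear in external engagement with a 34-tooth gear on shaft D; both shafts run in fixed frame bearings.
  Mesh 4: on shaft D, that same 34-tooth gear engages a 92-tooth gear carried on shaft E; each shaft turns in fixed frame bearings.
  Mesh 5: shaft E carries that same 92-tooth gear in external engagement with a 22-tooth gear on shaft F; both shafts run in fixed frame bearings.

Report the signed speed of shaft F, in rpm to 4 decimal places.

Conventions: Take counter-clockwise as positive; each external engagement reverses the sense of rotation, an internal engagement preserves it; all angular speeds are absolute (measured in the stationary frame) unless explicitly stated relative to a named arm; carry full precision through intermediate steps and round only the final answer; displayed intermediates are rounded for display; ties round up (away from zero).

5-mesh fixed-axis compound train (all bearings frame-fixed)
mesh 1 [72T→80T]: ω = 2578.0000×72/80 = 2320.2000 rpm, sense flips to −
mesh 2 [14T→58T]: ω = 2320.2000×14/58 = 560.0483 rpm, sense flips to +
mesh 3 [58T→34T]: ω = 560.0483×58/34 = 955.3765 rpm, sense flips to −
mesh 4 [34T→92T]: ω = 955.3765×34/92 = 353.0739 rpm, sense flips to +
mesh 5 [92T→22T]: ω = 353.0739×92/22 = 1476.4909 rpm, sense flips to −
signed output speed = -1476.4909 rpm

-1476.4909 rpm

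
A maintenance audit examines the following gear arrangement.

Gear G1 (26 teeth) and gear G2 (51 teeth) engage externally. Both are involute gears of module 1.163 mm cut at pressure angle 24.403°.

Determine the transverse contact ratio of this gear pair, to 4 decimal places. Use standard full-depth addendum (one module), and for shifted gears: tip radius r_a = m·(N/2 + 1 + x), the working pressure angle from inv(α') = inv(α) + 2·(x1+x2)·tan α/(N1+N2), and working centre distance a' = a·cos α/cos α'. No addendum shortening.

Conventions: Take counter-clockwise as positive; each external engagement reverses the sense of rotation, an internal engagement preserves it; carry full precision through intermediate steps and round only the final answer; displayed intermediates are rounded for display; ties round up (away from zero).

class = single-mesh tooth geometry [involute pair 26T × 51T, m = 1.163]
base radii: r_b1 = 13.768299, r_b2 = 27.007048
tip radii: r_a1 = 16.282000, r_a2 = 30.819500
no profile shift: α' = α, a' = a
action lengths: √(r_a1²−r_b1²) = 8.691229, √(r_a2²−r_b2²) = 14.847926
base pitch p_b = π·m·cos α = 3.327261
CR = (8.691229 + 14.847926 − 44.775500·sin 24.40300°)/3.327261 = 1.514778
contact ratio ≈ 1.5148

1.5148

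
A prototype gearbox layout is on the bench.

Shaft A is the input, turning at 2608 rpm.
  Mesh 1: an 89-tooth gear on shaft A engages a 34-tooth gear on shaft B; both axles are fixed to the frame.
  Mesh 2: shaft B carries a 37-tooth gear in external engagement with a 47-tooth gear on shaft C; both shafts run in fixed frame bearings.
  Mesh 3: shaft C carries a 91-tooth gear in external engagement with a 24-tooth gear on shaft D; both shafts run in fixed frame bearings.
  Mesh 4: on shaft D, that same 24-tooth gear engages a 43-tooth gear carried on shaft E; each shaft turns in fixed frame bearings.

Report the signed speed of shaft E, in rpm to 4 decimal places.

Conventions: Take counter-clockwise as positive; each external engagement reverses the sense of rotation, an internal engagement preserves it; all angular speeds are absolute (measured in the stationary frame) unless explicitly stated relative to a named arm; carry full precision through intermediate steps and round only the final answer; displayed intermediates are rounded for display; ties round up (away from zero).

topology: fixed-axis compound train — 4 meshes, A→E
mesh 1 [89T→34T]: ω = 2608.0000×89/34 = 6826.8235 rpm, sense flips to −
mesh 2 [37T→47T]: ω = 6826.8235×37/47 = 5374.3079 rpm, sense flips to +
mesh 3 [91T→24T]: ω = 5374.3079×91/24 = 20377.5841 rpm, sense flips to −
mesh 4 [24T→43T]: ω = 20377.5841×24/43 = 11373.5353 rpm, sense flips to +
signed output speed = +11373.5353 rpm

+11373.5353 rpm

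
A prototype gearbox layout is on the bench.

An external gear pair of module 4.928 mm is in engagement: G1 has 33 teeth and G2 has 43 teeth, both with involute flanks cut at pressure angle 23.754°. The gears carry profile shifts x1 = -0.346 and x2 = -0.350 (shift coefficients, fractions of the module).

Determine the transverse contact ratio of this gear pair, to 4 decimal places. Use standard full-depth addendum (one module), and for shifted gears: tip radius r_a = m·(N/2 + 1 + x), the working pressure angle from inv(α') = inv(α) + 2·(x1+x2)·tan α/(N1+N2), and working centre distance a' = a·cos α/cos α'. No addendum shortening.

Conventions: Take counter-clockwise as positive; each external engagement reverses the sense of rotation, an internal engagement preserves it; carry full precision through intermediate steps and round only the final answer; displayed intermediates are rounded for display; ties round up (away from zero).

topology: single-mesh involute geometry — m = 4.928, 33T/43T pair
base radii: r_b1 = 74.423521, r_b2 = 96.976103
tip radii: r_a1 = 84.534912, r_a2 = 109.155200
inv(α') = inv(23.754°) + 2·(-0.346-0.350)·tan α/(33+43) = 0.01744769  ⇒  α' = 21.03989°
a' = a·cos α / cos α' = 187.2640·cos 23.754°/cos 21.03989° = 183.642968
action lengths: √(r_a1²−r_b1²) = 40.091033, √(r_a2²−r_b2²) = 50.104822
base pitch p_b = π·m·cos α = 14.170205
CR = (40.091033 + 50.104822 − 183.642968·sin 21.03989°)/14.170205 = 1.712379
contact ratio ≈ 1.7124

1.7124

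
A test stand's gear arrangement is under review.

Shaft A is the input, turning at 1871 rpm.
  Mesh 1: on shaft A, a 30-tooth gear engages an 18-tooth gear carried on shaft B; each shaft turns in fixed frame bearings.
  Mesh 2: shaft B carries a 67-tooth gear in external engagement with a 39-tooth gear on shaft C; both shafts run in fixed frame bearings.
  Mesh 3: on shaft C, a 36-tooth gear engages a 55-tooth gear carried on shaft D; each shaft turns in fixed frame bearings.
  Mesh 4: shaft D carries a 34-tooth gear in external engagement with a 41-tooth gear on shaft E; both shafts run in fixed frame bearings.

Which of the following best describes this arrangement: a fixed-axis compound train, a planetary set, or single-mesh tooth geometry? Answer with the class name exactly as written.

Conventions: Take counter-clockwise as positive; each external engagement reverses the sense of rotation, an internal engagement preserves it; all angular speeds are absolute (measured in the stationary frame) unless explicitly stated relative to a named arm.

4-mesh fixed-axis compound train (all bearings frame-fixed)
classification: fixed-axis compound train

fixed-axis compound train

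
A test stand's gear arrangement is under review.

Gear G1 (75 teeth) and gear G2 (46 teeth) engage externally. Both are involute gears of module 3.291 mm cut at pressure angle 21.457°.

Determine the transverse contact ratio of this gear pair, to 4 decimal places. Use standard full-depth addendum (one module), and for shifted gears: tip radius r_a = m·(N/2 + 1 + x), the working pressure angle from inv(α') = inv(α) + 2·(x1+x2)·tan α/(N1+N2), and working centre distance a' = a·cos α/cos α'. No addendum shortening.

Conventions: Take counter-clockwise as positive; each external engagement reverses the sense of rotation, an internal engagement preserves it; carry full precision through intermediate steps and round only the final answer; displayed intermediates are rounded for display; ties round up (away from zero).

1.7016

recognized (one external pair, fixed centres): single-mesh tooth geometry, m = 3.291, N1 = 75, N2 = 46
base radii: r_b1 = 114.859071, r_b2 = 70.446897
tip radii: r_a1 = 126.703500, r_a2 = 78.984000
no profile shift: α' = α, a' = a
action lengths: √(r_a1²−r_b1²) = 53.489912, √(r_a2²−r_b2²) = 35.717040
base pitch p_b = π·m·cos α = 9.622411
CR = (53.489912 + 35.717040 − 199.105500·sin 21.45700°)/9.622411 = 1.701610
contact ratio ≈ 1.7016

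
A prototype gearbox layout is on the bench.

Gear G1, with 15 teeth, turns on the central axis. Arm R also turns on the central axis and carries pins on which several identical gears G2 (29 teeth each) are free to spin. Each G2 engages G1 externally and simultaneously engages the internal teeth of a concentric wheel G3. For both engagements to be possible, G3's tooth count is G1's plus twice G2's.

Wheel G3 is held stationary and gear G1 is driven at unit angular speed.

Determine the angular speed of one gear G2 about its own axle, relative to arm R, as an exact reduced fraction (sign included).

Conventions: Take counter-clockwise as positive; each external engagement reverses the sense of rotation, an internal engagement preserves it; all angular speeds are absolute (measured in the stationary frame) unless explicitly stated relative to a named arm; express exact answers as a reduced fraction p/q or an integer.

-1095/2552

class = planetary set [G3 = 15+2·29 = 73; Willis about the carrier]
ring teeth: 15 + 2·29 = 73
15(ω_sun−ω_arm) = −73(ω_ring−ω_arm),  ω_ring = 0, ω_sun = 1
15(1−ω_arm) = −73(0−ω_arm)  ⇒  88·ω_arm = 15  ⇒  ω_arm = 15/88
sun–planet mesh: 15·(1−15/88) = −29·(ω_p−ω_arm)  ⇒  ω_p−ω_arm = -1095/2552
exact speed ratio = -1095/2552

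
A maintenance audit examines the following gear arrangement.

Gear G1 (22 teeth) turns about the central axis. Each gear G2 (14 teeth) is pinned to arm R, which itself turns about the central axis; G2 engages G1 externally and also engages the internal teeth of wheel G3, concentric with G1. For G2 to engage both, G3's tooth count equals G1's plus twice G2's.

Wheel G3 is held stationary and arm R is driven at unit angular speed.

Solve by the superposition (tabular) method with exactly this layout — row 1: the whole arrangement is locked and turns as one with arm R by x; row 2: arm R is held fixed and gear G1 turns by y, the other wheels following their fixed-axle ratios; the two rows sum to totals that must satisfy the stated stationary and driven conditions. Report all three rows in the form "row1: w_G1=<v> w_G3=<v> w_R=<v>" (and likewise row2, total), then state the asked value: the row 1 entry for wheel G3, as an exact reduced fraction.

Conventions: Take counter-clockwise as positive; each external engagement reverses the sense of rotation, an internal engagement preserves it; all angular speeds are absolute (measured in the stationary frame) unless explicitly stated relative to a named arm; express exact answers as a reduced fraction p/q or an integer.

row1: w_G1=1 w_G3=1 w_R=1
row2: w_G1=25/11 w_G3=-1 w_R=0
total: w_G1=36/11 w_G3=0 w_R=1
asked value: 1

recognized (axles ride arm R): planetary set, 22/14/50 teeth
superposition row 1 [locked train]: every member turns x
row 2: sun turns y, ring = −(22/50)·y, arm 0
boundary: total ω_ring = x − (22/50)·y = 0 and total ω_arm = x = 1  ⇒  y = 25/11, x = 1
row 2 ring = −(22/50)·25/11 = -1
totals (row 1 + row 2): sun 1 + 25/11 = 36/11, ring 1 + (-1) = 0, arm 1 + 0 = 1
asked cell (row1, ring) = 1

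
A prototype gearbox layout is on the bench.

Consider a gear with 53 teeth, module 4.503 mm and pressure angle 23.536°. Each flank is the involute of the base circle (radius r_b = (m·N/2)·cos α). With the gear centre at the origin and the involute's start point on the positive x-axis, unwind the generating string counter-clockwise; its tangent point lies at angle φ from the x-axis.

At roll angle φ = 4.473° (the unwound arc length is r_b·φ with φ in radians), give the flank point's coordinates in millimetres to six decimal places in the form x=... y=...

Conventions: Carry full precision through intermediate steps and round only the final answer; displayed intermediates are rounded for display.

topology: single-mesh involute geometry — m = 4.503, N = 53
pitch radius r_p = m·N/2 = 4.503·53/2 = 119.329500
base radius r_b = r_p·cos α = 119.329500·cos 23.536° = 109.402402
roll angle φ = 4.473° = 0.07806858 rad
x = r_b·(cos φ + φ·sin φ) = 109.735281
y = r_b·(sin φ − φ·cos φ) = 0.017341

x=109.735281 y=0.017341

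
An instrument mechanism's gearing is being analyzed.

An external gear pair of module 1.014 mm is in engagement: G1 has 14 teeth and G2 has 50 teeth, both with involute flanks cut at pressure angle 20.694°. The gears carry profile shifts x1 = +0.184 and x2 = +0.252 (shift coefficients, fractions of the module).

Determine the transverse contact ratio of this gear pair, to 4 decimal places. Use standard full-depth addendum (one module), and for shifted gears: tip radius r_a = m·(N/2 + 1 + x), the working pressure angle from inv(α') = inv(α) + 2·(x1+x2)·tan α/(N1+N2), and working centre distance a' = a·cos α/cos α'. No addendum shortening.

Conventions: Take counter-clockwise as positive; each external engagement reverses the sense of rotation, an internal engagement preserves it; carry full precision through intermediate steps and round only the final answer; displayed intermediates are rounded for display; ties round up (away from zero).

topology: single-mesh involute geometry — m = 1.014, 14T/50T pair
base radii: r_b1 = 6.640044, r_b2 = 23.714444
tip radii: r_a1 = 8.298576, r_a2 = 26.619528
inv(α') = inv(20.694°) + 2·(+0.184+0.252)·tan α/(14+50) = 0.02171724  ⇒  α' = 22.56748°
a' = a·cos α / cos α' = 32.4480·cos 20.694°/cos 22.56748° = 32.871522
action lengths: √(r_a1²−r_b1²) = 4.977567, √(r_a2²−r_b2²) = 12.092328
base pitch p_b = π·m·cos α = 2.980045
CR = (4.977567 + 12.092328 − 32.871522·sin 22.56748°)/2.980045 = 1.494859
contact ratio ≈ 1.4949

1.4949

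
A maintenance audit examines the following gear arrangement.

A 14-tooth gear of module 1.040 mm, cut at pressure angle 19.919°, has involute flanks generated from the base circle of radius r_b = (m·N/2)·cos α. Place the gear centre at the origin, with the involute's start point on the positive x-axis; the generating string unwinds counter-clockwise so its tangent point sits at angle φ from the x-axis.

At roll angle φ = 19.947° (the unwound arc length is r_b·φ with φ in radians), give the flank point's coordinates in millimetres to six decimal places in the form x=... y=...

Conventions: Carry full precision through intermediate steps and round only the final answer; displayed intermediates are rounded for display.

x=7.246774 y=0.095107

single-mesh involute tooth geometry (14T wheel at module 1.040)
pitch radius r_p = m·N/2 = 1.040·14/2 = 7.280000
base radius r_b = r_p·cos α = 7.280000·cos 19.919° = 6.844475
roll angle φ = 19.947° = 0.34814083 rad
x = r_b·(cos φ + φ·sin φ) = 7.246774
y = r_b·(sin φ − φ·cos φ) = 0.095107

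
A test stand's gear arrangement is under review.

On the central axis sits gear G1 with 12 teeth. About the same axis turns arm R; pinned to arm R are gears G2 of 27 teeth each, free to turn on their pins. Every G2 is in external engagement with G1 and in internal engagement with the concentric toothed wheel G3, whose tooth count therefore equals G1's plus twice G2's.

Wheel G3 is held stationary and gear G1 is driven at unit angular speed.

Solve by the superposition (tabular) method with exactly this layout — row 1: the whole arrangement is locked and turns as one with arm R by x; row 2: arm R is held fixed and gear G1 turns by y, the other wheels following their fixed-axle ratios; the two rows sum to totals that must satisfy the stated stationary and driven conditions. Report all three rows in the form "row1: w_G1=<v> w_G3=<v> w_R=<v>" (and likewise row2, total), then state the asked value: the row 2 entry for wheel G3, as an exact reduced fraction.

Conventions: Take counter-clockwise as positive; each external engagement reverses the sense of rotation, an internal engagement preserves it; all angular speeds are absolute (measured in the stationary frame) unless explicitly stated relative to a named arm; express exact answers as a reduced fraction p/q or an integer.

planetary set (12T centre, 27T on arm, 66T internal) — Willis relation
superposition row 1 [locked train]: every member turns x
row 2 (arm held, sun turns y): ω_ring = −(12/66)·y, ω_arm = 0
boundary: total ω_ring = x − (12/66)·y = 0 and total ω_sun = x + y = 1  ⇒  y = 11/13, x = 2/13
row 2 ring = −(12/66)·11/13 = -2/13
totals (row 1 + row 2): sun 2/13 + 11/13 = 1, ring 2/13 + (-2/13) = 0, arm 2/13 + 0 = 2/13
asked cell (row2, ring) = -2/13

row1: w_G1=2/13 w_G3=2/13 w_R=2/13
row2: w_G1=11/13 w_G3=-2/13 w_R=0
total: w_G1=1 w_G3=0 w_R=2/13
asked value: -2/13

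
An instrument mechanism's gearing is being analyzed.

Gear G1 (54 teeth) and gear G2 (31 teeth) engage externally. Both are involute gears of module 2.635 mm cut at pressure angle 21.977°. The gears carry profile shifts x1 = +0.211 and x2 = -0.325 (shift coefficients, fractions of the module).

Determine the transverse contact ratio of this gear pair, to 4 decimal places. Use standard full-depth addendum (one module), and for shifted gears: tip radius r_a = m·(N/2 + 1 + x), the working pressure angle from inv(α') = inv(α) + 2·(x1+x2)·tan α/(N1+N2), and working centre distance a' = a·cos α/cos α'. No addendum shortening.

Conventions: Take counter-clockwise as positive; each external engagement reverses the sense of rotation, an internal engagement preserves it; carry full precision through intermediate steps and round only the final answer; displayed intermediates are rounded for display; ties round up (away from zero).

1.6549

single-mesh involute tooth geometry (54T engaging 31T at module 2.635)
base radii: r_b1 = 65.975189, r_b2 = 37.874645
tip radii: r_a1 = 74.335985, r_a2 = 42.621125
inv(α') = inv(21.977°) + 2·(+0.211-0.325)·tan α/(54+31) = 0.01890585  ⇒  α' = 21.58865°
a' = a·cos α / cos α' = 111.9875·cos 21.977°/cos 21.58865° = 111.684573
action lengths: √(r_a1²−r_b1²) = 34.250740, √(r_a2²−r_b2²) = 19.546650
base pitch p_b = π·m·cos α = 7.676562
CR = (34.250740 + 19.546650 − 111.684573·sin 21.58865°)/7.676562 = 1.654925
contact ratio ≈ 1.6549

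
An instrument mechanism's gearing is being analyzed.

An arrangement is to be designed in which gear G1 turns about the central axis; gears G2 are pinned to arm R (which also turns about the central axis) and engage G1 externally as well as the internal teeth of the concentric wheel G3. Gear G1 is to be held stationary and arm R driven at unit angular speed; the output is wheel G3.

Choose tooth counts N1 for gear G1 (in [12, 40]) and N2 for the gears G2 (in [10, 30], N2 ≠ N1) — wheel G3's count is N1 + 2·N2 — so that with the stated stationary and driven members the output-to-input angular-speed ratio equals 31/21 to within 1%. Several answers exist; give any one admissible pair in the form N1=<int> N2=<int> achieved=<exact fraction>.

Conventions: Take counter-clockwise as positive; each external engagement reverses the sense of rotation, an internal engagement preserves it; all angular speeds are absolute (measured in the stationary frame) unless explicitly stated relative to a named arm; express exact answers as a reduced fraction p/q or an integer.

N1=20 N2=11 achieved=31/21

planetary set to be sized for 31/21 (Willis relation)
Willis with ω_sun = 0: ω_ring/ω_arm = (N1+N3)/N3; set equal to 31/21  ⇒  N3/N1 = 1/(31/21 − 1) = 21/10
N3 = N1 + 2·N2  ⇒  N2/N1 = (N3/N1 − 1)/2 = (21/10 − 1)/2 = 11/20
smallest multiple with N1 ≥ 12 and N2 ≥ 10: k = 1  ⇒  N1 = 1·20 = 20, N2 = 1·11 = 11 (N1 ≤ 40, N2 ≤ 30, N2 ≠ N1 ✓), N3 = 20 + 2·11 = 42
check: (N1+N3)/N3 with N1 = 20, N3 = 42 gives 31/21; |achieved − target| = 0 ≤ 31/2100 ✓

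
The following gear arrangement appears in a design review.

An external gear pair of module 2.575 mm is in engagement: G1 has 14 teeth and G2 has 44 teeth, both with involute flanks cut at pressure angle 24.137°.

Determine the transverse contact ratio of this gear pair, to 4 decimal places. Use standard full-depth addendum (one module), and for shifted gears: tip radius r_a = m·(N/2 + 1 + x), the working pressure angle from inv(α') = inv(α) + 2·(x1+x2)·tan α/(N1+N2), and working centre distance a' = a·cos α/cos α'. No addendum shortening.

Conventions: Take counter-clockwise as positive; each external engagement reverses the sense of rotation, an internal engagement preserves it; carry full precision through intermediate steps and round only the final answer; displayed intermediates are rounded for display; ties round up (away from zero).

recognized (one external pair, fixed centres): single-mesh tooth geometry, m = 2.575, N1 = 14, N2 = 44
base radii: r_b1 = 16.449080, r_b2 = 51.697107
tip radii: r_a1 = 20.600000, r_a2 = 59.225000
no profile shift: α' = α, a' = a
action lengths: √(r_a1²−r_b1²) = 12.401120, √(r_a2²−r_b2²) = 28.896535
base pitch p_b = π·m·cos α = 7.382330
CR = (12.401120 + 28.896535 − 74.675000·sin 24.13700°)/7.382330 = 1.457746
contact ratio ≈ 1.4577

1.4577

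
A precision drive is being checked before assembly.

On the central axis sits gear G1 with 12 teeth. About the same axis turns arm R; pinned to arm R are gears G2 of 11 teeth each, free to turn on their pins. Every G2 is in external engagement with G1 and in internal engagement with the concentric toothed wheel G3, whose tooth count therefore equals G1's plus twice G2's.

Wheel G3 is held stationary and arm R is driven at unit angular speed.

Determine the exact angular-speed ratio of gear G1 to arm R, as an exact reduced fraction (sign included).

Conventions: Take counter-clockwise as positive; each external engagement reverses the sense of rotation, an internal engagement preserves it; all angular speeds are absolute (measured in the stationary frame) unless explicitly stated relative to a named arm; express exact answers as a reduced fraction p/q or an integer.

class = planetary set [G3 = 12+2·11 = 34; Willis about the carrier]
ring teeth: 12 + 2·11 = 34
12(ω_sun−ω_arm) = −34(ω_ring−ω_arm),  ω_ring = 0, ω_arm = 1
ω_sun = 1 − (34/12)(0−1) = 23/6
ω_out/ω_in = 23/6

23/6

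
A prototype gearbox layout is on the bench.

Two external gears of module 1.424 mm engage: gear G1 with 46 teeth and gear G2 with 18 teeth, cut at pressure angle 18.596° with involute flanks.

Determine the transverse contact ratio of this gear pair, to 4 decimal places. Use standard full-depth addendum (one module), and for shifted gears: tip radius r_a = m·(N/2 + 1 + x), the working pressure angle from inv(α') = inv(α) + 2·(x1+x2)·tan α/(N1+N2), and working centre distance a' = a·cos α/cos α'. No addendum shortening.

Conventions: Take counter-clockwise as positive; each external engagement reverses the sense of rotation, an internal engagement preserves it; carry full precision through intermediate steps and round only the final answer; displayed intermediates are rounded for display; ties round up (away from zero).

1.6974

class = single-mesh tooth geometry [involute pair 46T × 18T, m = 1.424]
base radii: r_b1 = 31.042040, r_b2 = 12.146885
tip radii: r_a1 = 34.176000, r_a2 = 14.240000
no profile shift: α' = α, a' = a
action lengths: √(r_a1²−r_b1²) = 14.296528, √(r_a2²−r_b2²) = 7.431741
base pitch p_b = π·m·cos α = 4.240063
CR = (14.296528 + 7.431741 − 45.568000·sin 18.59600°)/4.240063 = 1.697368
contact ratio ≈ 1.6974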